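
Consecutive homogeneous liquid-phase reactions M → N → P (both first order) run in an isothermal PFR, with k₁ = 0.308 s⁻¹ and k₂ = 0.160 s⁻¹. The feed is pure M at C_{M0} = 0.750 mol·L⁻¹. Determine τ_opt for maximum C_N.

4.43 s

The intermediate peaks when r₁ = r₂, i.e. k₁e^(−k₁τ) = k₂e^(−k₂τ), giving τ_opt = ln(k₂/k₁)/(k₂−k₁).
= ln(0.160/0.308)/(0.160−0.308) = ln(0.5195)/-0.1480 = -0.6549/-0.1480 = 4.43 s.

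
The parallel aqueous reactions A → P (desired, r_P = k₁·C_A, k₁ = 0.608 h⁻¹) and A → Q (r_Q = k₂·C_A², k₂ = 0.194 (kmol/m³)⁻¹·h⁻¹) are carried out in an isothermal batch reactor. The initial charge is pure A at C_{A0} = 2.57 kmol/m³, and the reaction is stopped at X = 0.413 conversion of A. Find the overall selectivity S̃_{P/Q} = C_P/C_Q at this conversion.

C_A = C_{A0}(1−X) = 1.509 kmol/m³.
Along a PFR/batch, dC_P/dC_A = −r_P/(r_P+r_Q) = −k₁/(k₁+k₂·C_A).
Integrating from C_{A0} to C_A: C_P = (0.608/0.194)·ln[(0.608+0.194·2.57)/(0.608+0.194·1.51)] = 3.134·ln(1.107/0.9007) = 0.6453 kmol/m³.
C_Q = (C_{A0}−C_A)−C_P = 0.4161 kmol/m³; S̃_{P/Q} = 0.6453/0.4161 = 1.55.

1.55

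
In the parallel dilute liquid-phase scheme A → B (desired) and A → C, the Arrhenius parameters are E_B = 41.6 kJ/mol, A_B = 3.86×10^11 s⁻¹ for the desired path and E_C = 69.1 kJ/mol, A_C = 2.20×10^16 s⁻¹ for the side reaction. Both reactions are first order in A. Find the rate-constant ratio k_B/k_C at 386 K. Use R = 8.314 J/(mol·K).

With equal orders, S_{B/C} = k_B/k_C = (A_B/A_C)·exp[(E_C−E_B)/(RT)].
(E_C−E_B)/(RT) = (69.1−41.6)×10³/(8.314×386) = 27500/3209 = 8.569.
k_B/k_C = (3.86×10^11/2.20×10^16)·exp(8.569) = 1.755×10^-5 × 5266 = 0.0924.

0.0924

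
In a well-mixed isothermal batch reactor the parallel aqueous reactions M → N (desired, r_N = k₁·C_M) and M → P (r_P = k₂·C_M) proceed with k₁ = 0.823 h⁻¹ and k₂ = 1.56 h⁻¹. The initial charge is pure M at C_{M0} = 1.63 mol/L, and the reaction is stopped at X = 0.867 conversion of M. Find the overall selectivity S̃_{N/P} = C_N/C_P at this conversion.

0.528

C_M = C_{M0}(1−X) = 0.2168 mol/L.
Both paths are first order in M, so the instantaneous fraction to N is constant: dC_N/d(−C_M) = k₁/(k₁+k₂) = 0.3454.
C_N = 0.3454·(C_{M0}−C_M) = 0.3454×1.413 = 0.488 mol/L.
C_P = (C_{M0}−C_M)−C_N = 0.9251 mol/L; S̃_{N/P} = 0.4881/0.9251 = 0.528.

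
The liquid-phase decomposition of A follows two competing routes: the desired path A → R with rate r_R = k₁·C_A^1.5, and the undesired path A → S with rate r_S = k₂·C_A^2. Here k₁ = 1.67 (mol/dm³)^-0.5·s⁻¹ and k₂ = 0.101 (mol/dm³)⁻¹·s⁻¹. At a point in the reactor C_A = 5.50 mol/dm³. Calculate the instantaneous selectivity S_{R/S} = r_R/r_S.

S_{R/S} = r_R/r_S = (k₁·C_A^1.5)/(k₂·C_A^2) = (k₁/k₂)·C_A^-0.5.
= (1.67×5.500^1.5) / (0.101×5.500^2) = 21.54/3.055 = 7.05.
The undesired path is higher order in A, so low C_A (CSTR or dilute feed) favours R.

7.05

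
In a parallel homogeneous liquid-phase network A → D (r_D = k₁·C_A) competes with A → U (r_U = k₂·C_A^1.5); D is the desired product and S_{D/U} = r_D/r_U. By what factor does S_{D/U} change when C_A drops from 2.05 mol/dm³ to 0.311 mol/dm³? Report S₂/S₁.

S_{D/U} = (k₁/k₂)·C_A^-0.5, so S₂/S₁ = (C_{A,2}/C_{A,1})^-0.5.
= (0.311/2.05)^(-0.5) = (0.1517)^(-0.5) = 2.57.
Selectivity toward D rises as C_A falls — low-concentration operation is favoured.

2.57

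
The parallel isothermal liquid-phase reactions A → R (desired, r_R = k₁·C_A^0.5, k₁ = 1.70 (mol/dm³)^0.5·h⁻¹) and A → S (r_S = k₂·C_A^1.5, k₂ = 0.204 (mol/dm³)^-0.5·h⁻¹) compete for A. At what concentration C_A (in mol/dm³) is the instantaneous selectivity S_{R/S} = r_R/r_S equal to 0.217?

S_{R/S} = (k₁/k₂)·C_A⁻¹ ⇒ C_A = (S·k₂/k₁)^(-1).
= (0.217×0.204/1.70)^(-1) = (0.02604)^(-1) = 38.4 mol/dm³.

38.4 mol/dm³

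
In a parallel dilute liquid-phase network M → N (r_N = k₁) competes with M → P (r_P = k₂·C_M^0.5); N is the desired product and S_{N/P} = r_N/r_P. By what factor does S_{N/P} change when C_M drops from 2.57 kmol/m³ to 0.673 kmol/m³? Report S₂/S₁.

S_{N/P} = (k₁/k₂)·C_M^-0.5, so S₂/S₁ = (C_{M,2}/C_{M,1})^-0.5.
= (0.673/2.57)^(-0.5) = (0.2619)^(-0.5) = 1.95.

1.95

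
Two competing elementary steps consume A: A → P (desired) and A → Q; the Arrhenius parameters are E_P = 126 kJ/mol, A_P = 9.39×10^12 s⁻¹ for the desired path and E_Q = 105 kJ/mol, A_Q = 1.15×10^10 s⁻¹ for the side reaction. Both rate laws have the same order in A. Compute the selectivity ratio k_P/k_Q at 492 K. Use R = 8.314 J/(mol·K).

4.81

k_P/k_Q = (A_P/A_Q)·exp[−(E_P−E_Q)/(RT)] = (A_P/A_Q)·exp[(E_Q−E_P)/(RT)].
(E_Q−E_P)/(RT) = (105−126)×10³/(8.314×492) = -21000/4090 = -5.134.
k_P/k_Q = (9.39×10^12/1.15×10^10)·exp(-5.134) = 816.5 × 0.005894 = 4.81.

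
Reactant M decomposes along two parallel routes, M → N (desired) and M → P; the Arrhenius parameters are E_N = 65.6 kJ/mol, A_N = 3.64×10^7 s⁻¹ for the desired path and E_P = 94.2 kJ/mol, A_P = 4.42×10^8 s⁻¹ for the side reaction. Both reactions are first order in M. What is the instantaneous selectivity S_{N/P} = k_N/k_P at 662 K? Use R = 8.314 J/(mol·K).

With equal orders, S_{N/P} = k_N/k_P = (A_N/A_P)·exp[(E_P−E_N)/(RT)].
(E_P−E_N)/(RT) = (94.2−65.6)×10³/(8.314×662) = 28600/5504 = 5.196.
k_N/k_P = (3.64×10^7/4.42×10^8)·exp(5.196) = 0.08235 × 180.6 = 14.9.

14.9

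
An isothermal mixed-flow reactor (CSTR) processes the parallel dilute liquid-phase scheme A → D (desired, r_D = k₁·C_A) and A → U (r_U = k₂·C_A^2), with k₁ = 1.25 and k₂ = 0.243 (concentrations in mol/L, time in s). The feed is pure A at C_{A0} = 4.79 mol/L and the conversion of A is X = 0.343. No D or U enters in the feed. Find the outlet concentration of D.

1.02 mol/L

Exit C_A = C_{A0}(1−X) = 4.79×0.657 = 3.147 mol/L.
In a CSTR the entire volume is at exit conditions, so r_D = 1.25×3.147 = 3.934 and r_U = 0.243×3.147^2 = 2.407.
Fraction of consumed A going to D: r_D/(r_D+r_U) = 0.6204.
C_D = 0.6204·C_{A0}·X = 0.6204×4.79×0.343 = 1.02 mol/L.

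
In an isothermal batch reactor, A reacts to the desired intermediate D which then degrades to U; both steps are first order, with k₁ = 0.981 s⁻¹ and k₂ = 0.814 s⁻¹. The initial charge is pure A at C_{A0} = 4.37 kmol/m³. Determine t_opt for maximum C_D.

1.12 s

The intermediate peaks when r₁ = r₂, i.e. k₁e^(−k₁t) = k₂e^(−k₂t), giving t_opt = ln(k₂/k₁)/(k₂−k₁).
= ln(0.814/0.981)/(0.814−0.981) = ln(0.8298)/-0.1670 = -0.1866/-0.1670 = 1.12 s.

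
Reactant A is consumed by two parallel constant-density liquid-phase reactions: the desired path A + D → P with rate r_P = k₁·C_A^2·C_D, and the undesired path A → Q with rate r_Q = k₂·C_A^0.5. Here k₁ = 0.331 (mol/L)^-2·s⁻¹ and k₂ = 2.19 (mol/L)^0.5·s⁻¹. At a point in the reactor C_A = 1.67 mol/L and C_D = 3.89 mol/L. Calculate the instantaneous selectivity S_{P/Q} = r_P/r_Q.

1.27

S_{P/Q} = r_P/r_Q = (k₁·C_A^2·C_D)/(k₂·C_A^0.5) = (k₁/k₂)·C_A^1.5·C_D.
= (0.331×1.670^2×3.890) / (2.19×1.670^0.5) = 3.591/2.830 = 1.27.
Since the desired path is higher order in A, keeping C_A high (PFR or concentrated feed) favours P.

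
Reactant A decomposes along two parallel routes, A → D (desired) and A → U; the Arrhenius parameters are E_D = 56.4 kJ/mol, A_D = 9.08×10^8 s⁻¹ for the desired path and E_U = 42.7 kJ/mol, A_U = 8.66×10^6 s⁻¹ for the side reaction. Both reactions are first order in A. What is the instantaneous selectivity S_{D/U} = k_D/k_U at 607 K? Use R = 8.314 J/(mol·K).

6.94

With equal orders, S_{D/U} = k_D/k_U = (A_D/A_U)·exp[(E_U−E_D)/(RT)].
(E_U−E_D)/(RT) = (42.7−56.4)×10³/(8.314×607) = -13700/5047 = -2.715.
k_D/k_U = (9.08×10^8/8.66×10^6)·exp(-2.715) = 104.8 × 0.06622 = 6.94.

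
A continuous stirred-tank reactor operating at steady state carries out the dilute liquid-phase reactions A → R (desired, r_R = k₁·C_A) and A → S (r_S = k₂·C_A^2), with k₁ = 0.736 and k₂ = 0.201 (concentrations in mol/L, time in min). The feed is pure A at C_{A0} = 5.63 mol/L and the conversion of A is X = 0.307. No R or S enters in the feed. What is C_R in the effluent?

Exit C_A = C_{A0}(1−X) = 5.63×0.693 = 3.902 mol/L.
Rates in a CSTR are evaluated at the outlet concentration: r_R = 0.736×3.902 = 2.872, r_S = 0.201×3.902^2 = 3.060.
Fraction of consumed A going to R: r_R/(r_R+r_S) = 0.4841.
C_R = 0.4841·C_{A0}·X = 0.4841×5.63×0.307 = 0.837 mol/L.

0.837 mol/L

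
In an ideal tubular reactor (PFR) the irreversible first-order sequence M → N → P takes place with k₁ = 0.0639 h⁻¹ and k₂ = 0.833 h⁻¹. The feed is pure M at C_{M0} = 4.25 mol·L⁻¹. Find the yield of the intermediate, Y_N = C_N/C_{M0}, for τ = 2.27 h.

For first-order series with pure M initially, C_N(τ) = k₁C_{M0}/(k₂−k₁)·(e^(−k₁τ) − e^(−k₂τ)).
e^(−k₁τ) = e^(−0.0639×2.27) = e^(−0.1451) = 0.8650; e^(−k₂τ) = e^(−1.891) = 0.1509.
C_N = 0.0639×4.25/(0.833−0.0639) × (0.8650−0.1509) = 0.3531×0.7140 = 0.2521 mol·L⁻¹.
Y_N = C_N/C_{M0} = 0.2521/4.25 = 0.0593.

0.0593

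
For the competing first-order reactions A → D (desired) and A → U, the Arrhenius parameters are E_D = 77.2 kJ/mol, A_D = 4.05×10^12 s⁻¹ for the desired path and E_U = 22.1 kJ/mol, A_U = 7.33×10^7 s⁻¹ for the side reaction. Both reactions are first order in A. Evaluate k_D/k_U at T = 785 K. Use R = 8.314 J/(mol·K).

k_D/k_U = (A_D/A_U)·exp[−(E_D−E_U)/(RT)] = (A_D/A_U)·exp[(E_U−E_D)/(RT)].
(E_U−E_D)/(RT) = (22.1−77.2)×10³/(8.314×785) = -55100/6526 = -8.443.
k_D/k_U = (4.05×10^12/7.33×10^7)·exp(-8.443) = 55252 × 2.155×10^-4 = 11.9.
Since E_D > E_U, raising the temperature improves selectivity toward D.

11.9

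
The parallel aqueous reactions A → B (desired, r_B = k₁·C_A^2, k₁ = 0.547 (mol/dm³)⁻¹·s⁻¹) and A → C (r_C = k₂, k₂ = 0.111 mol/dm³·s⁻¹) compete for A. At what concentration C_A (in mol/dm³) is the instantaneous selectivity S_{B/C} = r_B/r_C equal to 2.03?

0.642 mol/dm³

S_{B/C} = (k₁/k₂)·C_A^2 ⇒ C_A = (S·k₂/k₁)^(0.5).
= (2.03×0.111/0.547)^(0.5) = (0.4119)^(0.5) = 0.642 mol/dm³.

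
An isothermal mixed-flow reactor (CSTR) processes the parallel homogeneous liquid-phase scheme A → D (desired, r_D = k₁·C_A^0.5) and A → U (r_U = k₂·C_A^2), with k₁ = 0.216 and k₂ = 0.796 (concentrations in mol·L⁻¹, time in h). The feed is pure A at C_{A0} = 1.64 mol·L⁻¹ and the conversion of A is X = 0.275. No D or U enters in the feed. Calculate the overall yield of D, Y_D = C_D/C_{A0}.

0.0476

Exit C_A = C_{A0}(1−X) = 1.64×0.725 = 1.189 mol·L⁻¹.
In a CSTR the entire volume is at exit conditions, so r_D = 0.216×1.189^0.5 = 0.2355 and r_U = 0.796×1.189^2 = 1.125.
Fraction of consumed A going to D: r_D/(r_D+r_U) = 0.1731.
C_D = 0.1731·C_{A0}·X = 0.1731×1.64×0.275 = 0.0781 mol·L⁻¹; Y_D = C_D/C_{A0} = 0.0476.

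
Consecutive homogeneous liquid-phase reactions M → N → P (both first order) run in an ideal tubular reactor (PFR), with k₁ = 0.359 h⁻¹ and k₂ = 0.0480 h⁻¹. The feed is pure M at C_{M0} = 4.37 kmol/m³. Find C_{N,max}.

3.20 kmol/m³

At the optimum, C_{N,max}/C_{M0} = (k₁/k₂)^[k₂/(k₂−k₁)].
= (0.359/0.0480)^(0.0480/(0.0480−0.359)) = (7.479)^(-0.1543) = 0.7330.
C_{N,max} = 0.7330×4.37 = 3.20 kmol/m³.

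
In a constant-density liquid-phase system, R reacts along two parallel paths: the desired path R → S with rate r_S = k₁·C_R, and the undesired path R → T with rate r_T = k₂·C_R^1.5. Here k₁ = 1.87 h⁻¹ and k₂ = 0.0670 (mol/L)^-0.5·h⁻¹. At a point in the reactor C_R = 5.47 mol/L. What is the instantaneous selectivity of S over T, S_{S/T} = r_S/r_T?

S_{S/T} = r_S/r_T = (k₁·C_R)/(k₂·C_R^1.5) = (k₁/k₂)·C_R^-0.5.
= (1.87×5.470) / (0.0670×5.470^1.5) = 10.23/0.8571 = 11.9.
The undesired path is higher order in R, so low C_R (CSTR or dilute feed) favours S.

11.9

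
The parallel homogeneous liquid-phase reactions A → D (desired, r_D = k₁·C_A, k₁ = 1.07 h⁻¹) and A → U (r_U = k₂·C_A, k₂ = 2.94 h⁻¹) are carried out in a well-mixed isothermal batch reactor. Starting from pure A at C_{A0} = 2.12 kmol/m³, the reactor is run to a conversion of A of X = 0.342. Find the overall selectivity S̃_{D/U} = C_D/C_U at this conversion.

0.364

C_A = C_{A0}(1−X) = 1.395 kmol/m³.
Both paths are first order in A, so the instantaneous fraction to D is constant: dC_D/d(−C_A) = k₁/(k₁+k₂) = 0.2668.
C_D = 0.2668·(C_{A0}−C_A) = 0.2668×0.7250 = 0.193 kmol/m³.
C_U = (C_{A0}−C_A)−C_D = 0.5316 kmol/m³; S̃_{D/U} = 0.1935/0.5316 = 0.364.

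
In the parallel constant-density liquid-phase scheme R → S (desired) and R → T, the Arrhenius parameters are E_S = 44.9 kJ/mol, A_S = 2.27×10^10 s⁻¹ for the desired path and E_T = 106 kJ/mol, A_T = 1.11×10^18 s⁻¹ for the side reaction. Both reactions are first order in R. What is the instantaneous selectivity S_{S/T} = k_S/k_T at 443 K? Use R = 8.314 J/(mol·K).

Since both paths have the same order in R, the concentration cancels and S_{S/T} = k_S/k_T = (A_S/A_T)·exp[(E_T−E_S)/(RT)].
(E_T−E_S)/(RT) = (106−44.9)×10³/(8.314×443) = 61100/3683 = 16.59.
k_S/k_T = (2.27×10^10/1.11×10^18)·exp(16.59) = 2.045×10^-8 × 1.602×10^7 = 0.328.

0.328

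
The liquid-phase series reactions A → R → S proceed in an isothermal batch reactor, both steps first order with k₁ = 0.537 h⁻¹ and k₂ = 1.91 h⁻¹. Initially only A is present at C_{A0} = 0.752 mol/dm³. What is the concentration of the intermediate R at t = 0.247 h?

For first-order series with pure A initially, C_R(t) = k₁C_{A0}/(k₂−k₁)·(e^(−k₁t) − e^(−k₂t)).
e^(−k₁t) = e^(−0.537×0.247) = e^(−0.1326) = 0.8758; e^(−k₂t) = e^(−0.4718) = 0.6239.
C_R = 0.537×0.752/(1.91−0.537) × (0.8758−0.6239) = 0.2941×0.2519 = 0.07408 mol/dm³.

0.0741 mol/dm³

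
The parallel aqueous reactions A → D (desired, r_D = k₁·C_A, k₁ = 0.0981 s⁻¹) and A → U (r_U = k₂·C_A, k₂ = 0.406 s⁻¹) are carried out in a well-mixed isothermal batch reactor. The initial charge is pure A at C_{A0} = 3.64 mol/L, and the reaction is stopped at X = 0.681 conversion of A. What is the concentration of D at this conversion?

0.482 mol/L

C_A = C_{A0}(1−X) = 1.161 mol/L.
Both paths are first order in A, so the instantaneous fraction to D is constant: dC_D/d(−C_A) = k₁/(k₁+k₂) = 0.1946.
C_D = 0.1946·(C_{A0}−C_A) = 0.1946×2.479 = 0.482 mol/L.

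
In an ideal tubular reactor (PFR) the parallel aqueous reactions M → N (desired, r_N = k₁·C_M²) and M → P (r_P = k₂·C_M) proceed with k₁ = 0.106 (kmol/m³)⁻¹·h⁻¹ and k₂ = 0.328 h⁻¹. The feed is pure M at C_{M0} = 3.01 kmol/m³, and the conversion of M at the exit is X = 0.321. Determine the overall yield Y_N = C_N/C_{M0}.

0.144

C_M = C_{M0}(1−X) = 2.044 kmol/m³.
Along a PFR/batch, dC_P/dC_M = −r_P/(r_N+r_P) = −k₂/(k₂+k₁·C_M).
Integrating from C_{M0} to C_M: C_P = (0.328/0.106)·ln[(0.328+0.106·3.01)/(0.328+0.106·2.04)] = 3.094·ln(0.6471/0.5446) = 0.5332 kmol/m³.
Then C_N = (C_{M0}−C_M) − C_P = 0.9662 − 0.5332 = 0.4330 kmol/m³.
Y_N = C_N/C_{M0} = 0.4330/3.01 = 0.144.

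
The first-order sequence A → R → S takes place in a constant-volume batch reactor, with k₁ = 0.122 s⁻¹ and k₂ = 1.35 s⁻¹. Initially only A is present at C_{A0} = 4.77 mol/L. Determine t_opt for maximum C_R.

1.96 s

Setting dC_R/dt = 0 gives t_opt = ln(k₂/k₁)/(k₂−k₁).
= ln(1.35/0.122)/(1.35−0.122) = ln(11.07)/1.228 = 2.404/1.228 = 1.96 s.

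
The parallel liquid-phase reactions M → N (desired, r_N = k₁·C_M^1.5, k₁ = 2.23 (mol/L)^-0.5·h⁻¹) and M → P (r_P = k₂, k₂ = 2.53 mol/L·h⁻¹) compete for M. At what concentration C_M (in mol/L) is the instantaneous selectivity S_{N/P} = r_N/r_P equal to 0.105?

0.242 mol/L

S_{N/P} = (k₁/k₂)·C_M^1.5 ⇒ C_M = (S·k₂/k₁)^(1/1.5).
= (0.105×2.53/2.23)^(0.6667) = (0.1191)^(0.6667) = 0.242 mol/L.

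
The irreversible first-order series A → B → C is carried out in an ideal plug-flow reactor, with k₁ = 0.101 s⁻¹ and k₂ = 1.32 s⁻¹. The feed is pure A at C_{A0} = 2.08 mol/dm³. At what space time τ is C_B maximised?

For first-order series the maximum of C_B occurs at τ_opt = ln(k₂/k₁)/(k₂−k₁).
= ln(1.32/0.101)/(1.32−0.101) = ln(13.07)/1.219 = 2.570/1.219 = 2.11 s.

2.11 s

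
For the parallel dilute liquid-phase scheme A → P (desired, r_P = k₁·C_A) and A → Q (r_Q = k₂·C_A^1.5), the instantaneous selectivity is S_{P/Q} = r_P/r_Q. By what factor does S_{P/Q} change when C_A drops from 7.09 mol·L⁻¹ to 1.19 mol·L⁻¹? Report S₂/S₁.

2.44

S_{P/Q} = (k₁/k₂)·C_A^-0.5, so S₂/S₁ = (C_{A,2}/C_{A,1})^-0.5.
= (1.19/7.09)^(-0.5) = (0.1678)^(-0.5) = 2.44.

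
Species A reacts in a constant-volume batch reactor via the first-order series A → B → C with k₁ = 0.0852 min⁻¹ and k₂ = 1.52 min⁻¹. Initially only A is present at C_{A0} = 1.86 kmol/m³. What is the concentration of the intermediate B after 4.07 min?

The intermediate concentration in a first-order A→B→C sequence is C_B = k₁C_{A0}(e^(−k₁t) − e^(−k₂t))/(k₂−k₁).
e^(−k₁t) = e^(−0.0852×4.07) = e^(−0.3468) = 0.7070; e^(−k₂t) = e^(−6.186) = 0.002057.
C_B = 0.0852×1.86/(1.52−0.0852) × (0.7070−0.002057) = 0.1104×0.7049 = 0.07786 kmol/m³.

0.0779 kmol/m³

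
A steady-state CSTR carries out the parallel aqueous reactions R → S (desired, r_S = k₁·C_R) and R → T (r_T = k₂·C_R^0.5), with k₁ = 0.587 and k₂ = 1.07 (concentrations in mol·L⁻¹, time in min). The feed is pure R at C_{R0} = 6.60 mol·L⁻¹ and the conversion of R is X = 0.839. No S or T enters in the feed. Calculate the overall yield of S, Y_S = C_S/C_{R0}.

Exit C_R = C_{R0}(1−X) = 6.60×0.161 = 1.063 mol·L⁻¹.
In a CSTR the entire volume is at exit conditions, so r_S = 0.587×1.063 = 0.6237 and r_T = 1.07×1.063^0.5 = 1.103.
Fraction of consumed R going to S: r_S/(r_S+r_T) = 0.3612.
C_S = 0.3612·C_{R0}·X = 0.3612×6.60×0.839 = 2.00 mol·L⁻¹; Y_S = C_S/C_{R0} = 0.303.

0.303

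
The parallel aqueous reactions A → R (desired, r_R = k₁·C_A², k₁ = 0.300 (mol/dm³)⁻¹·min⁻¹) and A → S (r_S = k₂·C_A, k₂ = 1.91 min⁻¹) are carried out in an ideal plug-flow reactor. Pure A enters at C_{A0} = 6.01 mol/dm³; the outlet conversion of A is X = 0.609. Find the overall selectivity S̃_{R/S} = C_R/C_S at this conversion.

0.640

C_A = C_{A0}(1−X) = 2.350 mol/dm³.
Along a PFR/batch, dC_S/dC_A = −r_S/(r_R+r_S) = −k₂/(k₂+k₁·C_A).
Integrating from C_{A0} to C_A: C_S = (1.91/0.300)·ln[(1.91+0.300·6.01)/(1.91+0.300·2.35)] = 6.367·ln(3.713/2.615) = 2.232 mol/dm³.
Then C_R = (C_{A0}−C_A) − C_S = 3.660 − 2.232 = 1.428 mol/dm³.
S̃_{R/S} = C_R/C_S = 1.428/2.232 = 0.640.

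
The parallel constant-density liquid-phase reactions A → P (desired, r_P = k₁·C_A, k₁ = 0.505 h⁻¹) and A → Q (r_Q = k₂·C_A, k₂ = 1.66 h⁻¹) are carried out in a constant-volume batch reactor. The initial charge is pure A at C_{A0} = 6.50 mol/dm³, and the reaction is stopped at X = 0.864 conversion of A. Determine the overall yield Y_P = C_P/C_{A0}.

0.202

C_A = C_{A0}(1−X) = 0.8840 mol/dm³.
Both paths are first order in A, so the instantaneous fraction to P is constant: dC_P/d(−C_A) = k₁/(k₁+k₂) = 0.2333.
C_P = 0.2333·(C_{A0}−C_A) = 0.2333×5.616 = 1.31 mol/dm³.
Y_P = C_P/C_{A0} = 1.310/6.50 = 0.202.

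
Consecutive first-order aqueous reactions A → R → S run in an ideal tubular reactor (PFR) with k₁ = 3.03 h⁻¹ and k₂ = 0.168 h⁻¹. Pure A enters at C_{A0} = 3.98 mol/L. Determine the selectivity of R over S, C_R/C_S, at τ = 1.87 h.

Solving the coupled first-order balances gives C_R(τ) = [k₁/(k₂−k₁)]·C_{A0}·(e^(−k₁τ) − e^(−k₂τ)).
e^(−k₁τ) = e^(−3.03×1.87) = e^(−5.666) = 0.003461; e^(−k₂τ) = e^(−0.3142) = 0.7304.
C_R = 3.03×3.98/(0.168−3.03) × (0.003461−0.7304) = (-4.214)×(-0.7269) = 3.063 mol/L.
C_A = C_{A0}e^(−k₁τ) = 0.01378 mol/L, so C_S = C_{A0}−C_A−C_R = 0.9032 mol/L; C_R/C_S = 3.39.

3.39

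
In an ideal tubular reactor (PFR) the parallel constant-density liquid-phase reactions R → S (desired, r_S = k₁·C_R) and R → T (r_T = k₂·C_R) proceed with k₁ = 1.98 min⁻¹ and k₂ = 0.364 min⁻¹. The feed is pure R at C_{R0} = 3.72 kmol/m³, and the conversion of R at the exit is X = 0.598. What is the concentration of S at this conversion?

1.88 kmol/m³

C_R = C_{R0}(1−X) = 1.495 kmol/m³.
Both paths are first order in R, so the instantaneous fraction to S is constant: dC_S/d(−C_R) = k₁/(k₁+k₂) = 0.8447.
C_S = 0.8447·(C_{R0}−C_R) = 0.8447×2.225 = 1.88 kmol/m³.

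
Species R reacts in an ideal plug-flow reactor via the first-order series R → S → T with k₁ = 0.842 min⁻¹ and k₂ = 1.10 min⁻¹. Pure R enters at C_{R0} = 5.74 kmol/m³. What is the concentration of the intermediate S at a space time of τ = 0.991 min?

The intermediate concentration in a first-order A→B→C sequence is C_S = k₁C_{R0}(e^(−k₁τ) − e^(−k₂τ))/(k₂−k₁).
e^(−k₁τ) = e^(−0.842×0.991) = e^(−0.8344) = 0.4341; e^(−k₂τ) = e^(−1.090) = 0.3362.
C_S = 0.842×5.74/(1.10−0.842) × (0.4341−0.3362) = 18.73×0.09794 = 1.835 kmol/m³.

1.83 kmol/m³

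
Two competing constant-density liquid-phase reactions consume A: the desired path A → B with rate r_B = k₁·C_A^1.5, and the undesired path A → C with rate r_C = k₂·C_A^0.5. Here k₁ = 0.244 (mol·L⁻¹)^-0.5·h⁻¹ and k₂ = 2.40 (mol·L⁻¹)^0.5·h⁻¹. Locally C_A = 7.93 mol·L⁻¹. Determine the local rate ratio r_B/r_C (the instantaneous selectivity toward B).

0.806

S_{B/C} = r_B/r_C = (k₁·C_A^1.5)/(k₂·C_A^0.5) = (k₁/k₂)·C_A.
= (0.244×7.930^1.5) / (2.40×7.930^0.5) = 5.449/6.758 = 0.806.
Since the desired path is higher order in A, keeping C_A high (PFR or concentrated feed) favours B.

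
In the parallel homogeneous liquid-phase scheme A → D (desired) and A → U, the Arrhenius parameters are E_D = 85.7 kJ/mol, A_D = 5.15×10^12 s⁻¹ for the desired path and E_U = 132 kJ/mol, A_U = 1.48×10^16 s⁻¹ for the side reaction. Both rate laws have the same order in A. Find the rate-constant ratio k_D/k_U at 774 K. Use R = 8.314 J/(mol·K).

Since both paths have the same order in A, the concentration cancels and S_{D/U} = k_D/k_U = (A_D/A_U)·exp[(E_U−E_D)/(RT)].
(E_U−E_D)/(RT) = (132−85.7)×10³/(8.314×774) = 46300/6435 = 7.195.
k_D/k_U = (5.15×10^12/1.48×10^16)·exp(7.195) = 3.480×10^-4 × 1333 = 0.464.
Since E_D < E_U, lowering the temperature improves selectivity toward D.

0.464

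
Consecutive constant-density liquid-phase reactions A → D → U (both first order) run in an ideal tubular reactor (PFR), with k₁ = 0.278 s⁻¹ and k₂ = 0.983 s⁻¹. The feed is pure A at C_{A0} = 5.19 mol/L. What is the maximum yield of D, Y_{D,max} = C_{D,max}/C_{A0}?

0.172

Evaluating C_D at τ_opt = ln(k₂/k₁)/(k₂−k₁) gives C_{D,max}/C_{A0} = (k₁/k₂)^[k₂/(k₂−k₁)].
= (0.278/0.983)^(0.983/(0.983−0.278)) = (0.2828)^(1.394) = 0.1719.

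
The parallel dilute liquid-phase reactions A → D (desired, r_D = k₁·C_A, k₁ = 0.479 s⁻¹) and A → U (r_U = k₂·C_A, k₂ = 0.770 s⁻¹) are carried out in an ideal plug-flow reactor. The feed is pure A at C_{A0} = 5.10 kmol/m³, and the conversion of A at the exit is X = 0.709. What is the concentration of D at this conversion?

1.39 kmol/m³

C_A = C_{A0}(1−X) = 1.484 kmol/m³.
Both paths are first order in A, so the instantaneous fraction to D is constant: dC_D/d(−C_A) = k₁/(k₁+k₂) = 0.3835.
C_D = 0.3835·(C_{A0}−C_A) = 0.3835×3.616 = 1.39 kmol/m³.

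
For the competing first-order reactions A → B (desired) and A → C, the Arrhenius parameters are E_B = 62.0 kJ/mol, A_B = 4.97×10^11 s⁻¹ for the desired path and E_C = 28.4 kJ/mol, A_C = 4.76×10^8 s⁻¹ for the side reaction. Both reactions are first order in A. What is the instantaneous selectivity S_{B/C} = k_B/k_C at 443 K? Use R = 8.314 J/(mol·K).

With equal orders, S_{B/C} = k_B/k_C = (A_B/A_C)·exp[(E_C−E_B)/(RT)].
(E_C−E_B)/(RT) = (28.4−62.0)×10³/(8.314×443) = -33600/3683 = -9.123.
k_B/k_C = (4.97×10^11/4.76×10^8)·exp(-9.123) = 1044 × 1.092×10^-4 = 0.114.
Since E_B > E_C, raising the temperature improves selectivity toward B.

0.114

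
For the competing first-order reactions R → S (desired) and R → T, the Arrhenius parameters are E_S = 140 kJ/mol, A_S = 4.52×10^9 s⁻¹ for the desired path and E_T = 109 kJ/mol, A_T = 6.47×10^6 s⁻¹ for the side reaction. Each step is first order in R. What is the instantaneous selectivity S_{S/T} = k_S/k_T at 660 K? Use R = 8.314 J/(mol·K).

With equal orders, S_{S/T} = k_S/k_T = (A_S/A_T)·exp[(E_T−E_S)/(RT)].
(E_T−E_S)/(RT) = (109−140)×10³/(8.314×660) = -31000/5487 = -5.649.
k_S/k_T = (4.52×10^9/6.47×10^6)·exp(-5.649) = 698.6 × 0.003519 = 2.46.

2.46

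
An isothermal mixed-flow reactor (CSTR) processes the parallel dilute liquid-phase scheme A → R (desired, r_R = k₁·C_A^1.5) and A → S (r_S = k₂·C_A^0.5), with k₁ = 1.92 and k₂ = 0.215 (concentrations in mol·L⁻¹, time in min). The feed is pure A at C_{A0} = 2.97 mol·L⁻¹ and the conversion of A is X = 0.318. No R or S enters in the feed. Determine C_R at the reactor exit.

0.895 mol·L⁻¹

Exit C_A = C_{A0}(1−X) = 2.97×0.682 = 2.026 mol·L⁻¹.
Rates in a CSTR are evaluated at the outlet concentration: r_R = 1.92×2.026^1.5 = 5.535, r_S = 0.215×2.026^0.5 = 0.3060.
Fraction of consumed A going to R: r_R/(r_R+r_S) = 0.9476.
C_R = 0.9476·C_{A0}·X = 0.9476×2.97×0.318 = 0.895 mol·L⁻¹.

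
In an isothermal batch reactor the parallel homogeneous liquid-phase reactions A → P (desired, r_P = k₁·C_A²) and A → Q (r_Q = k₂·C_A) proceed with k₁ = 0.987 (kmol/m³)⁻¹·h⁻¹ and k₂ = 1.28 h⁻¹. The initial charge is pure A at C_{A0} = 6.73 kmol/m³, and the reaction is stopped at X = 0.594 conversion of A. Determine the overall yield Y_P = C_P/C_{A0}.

C_A = C_{A0}(1−X) = 2.732 kmol/m³.
Along a PFR/batch, dC_Q/dC_A = −r_Q/(r_P+r_Q) = −k₂/(k₂+k₁·C_A).
Integrating from C_{A0} to C_A: C_Q = (1.28/0.987)·ln[(1.28+0.987·6.73)/(1.28+0.987·2.73)] = 1.297·ln(7.923/3.977) = 0.8938 kmol/m³.
Then C_P = (C_{A0}−C_A) − C_Q = 3.998 − 0.8938 = 3.104 kmol/m³.
Y_P = C_P/C_{A0} = 3.104/6.73 = 0.461.

0.461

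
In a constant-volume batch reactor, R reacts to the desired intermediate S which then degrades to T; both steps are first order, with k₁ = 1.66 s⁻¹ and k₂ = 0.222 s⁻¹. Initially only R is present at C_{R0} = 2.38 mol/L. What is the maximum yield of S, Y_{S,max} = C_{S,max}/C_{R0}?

0.733

For a first-order series the maximum intermediate yield is C_{S,max}/C_{R0} = (k₁/k₂)^[k₂/(k₂−k₁)].
= (1.66/0.222)^(0.222/(0.222−1.66)) = (7.477)^(-0.1544) = 0.7330.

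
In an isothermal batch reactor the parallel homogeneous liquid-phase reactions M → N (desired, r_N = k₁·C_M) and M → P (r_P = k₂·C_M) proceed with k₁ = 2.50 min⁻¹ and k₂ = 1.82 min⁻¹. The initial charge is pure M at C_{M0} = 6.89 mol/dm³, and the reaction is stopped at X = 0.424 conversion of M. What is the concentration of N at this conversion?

C_M = C_{M0}(1−X) = 3.969 mol/dm³.
Both paths are first order in M, so the instantaneous fraction to N is constant: dC_N/d(−C_M) = k₁/(k₁+k₂) = 0.5787.
C_N = 0.5787·(C_{M0}−C_M) = 0.5787×2.921 = 1.69 mol/dm³.

1.69 mol/dm³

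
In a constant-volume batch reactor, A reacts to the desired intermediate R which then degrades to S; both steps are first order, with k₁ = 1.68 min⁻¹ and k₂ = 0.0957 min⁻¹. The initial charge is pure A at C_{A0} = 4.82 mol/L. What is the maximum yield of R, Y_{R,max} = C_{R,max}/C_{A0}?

For a first-order series the maximum intermediate yield is C_{R,max}/C_{A0} = (k₁/k₂)^[k₂/(k₂−k₁)].
= (1.68/0.0957)^(0.0957/(0.0957−1.68)) = (17.55)^(-0.06041) = 0.8411.

0.841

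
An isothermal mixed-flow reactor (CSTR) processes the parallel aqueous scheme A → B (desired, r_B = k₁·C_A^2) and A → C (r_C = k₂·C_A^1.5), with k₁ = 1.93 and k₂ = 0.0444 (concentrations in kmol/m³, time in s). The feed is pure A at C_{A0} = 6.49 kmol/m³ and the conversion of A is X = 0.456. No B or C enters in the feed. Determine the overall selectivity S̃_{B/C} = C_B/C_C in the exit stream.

81.7

Exit C_A = C_{A0}(1−X) = 6.49×0.544 = 3.531 kmol/m³.
A CSTR operates uniformly at the exit composition, giving r_B = 24.06 and r_C = 0.2945 (each k·C_A^n at C_A = 3.531).
Overall selectivity = C_B/C_C = r_Bτ/(r_Cτ) = r_B/r_C = 81.7.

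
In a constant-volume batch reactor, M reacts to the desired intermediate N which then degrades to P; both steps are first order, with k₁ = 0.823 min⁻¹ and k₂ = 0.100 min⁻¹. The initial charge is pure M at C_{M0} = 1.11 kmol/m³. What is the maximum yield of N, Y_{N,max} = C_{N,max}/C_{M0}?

0.747

At the optimum, C_{N,max}/C_{M0} = (k₁/k₂)^[k₂/(k₂−k₁)].
= (0.823/0.100)^(0.100/(0.100−0.823)) = (8.230)^(-0.1383) = 0.7471.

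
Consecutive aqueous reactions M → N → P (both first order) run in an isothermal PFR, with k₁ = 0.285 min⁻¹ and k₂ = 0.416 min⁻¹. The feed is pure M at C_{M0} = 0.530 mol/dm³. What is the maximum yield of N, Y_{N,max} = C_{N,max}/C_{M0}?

0.301

At the optimum, C_{N,max}/C_{M0} = (k₁/k₂)^[k₂/(k₂−k₁)].
= (0.285/0.416)^(0.416/(0.416−0.285)) = (0.6851)^(3.176) = 0.3009.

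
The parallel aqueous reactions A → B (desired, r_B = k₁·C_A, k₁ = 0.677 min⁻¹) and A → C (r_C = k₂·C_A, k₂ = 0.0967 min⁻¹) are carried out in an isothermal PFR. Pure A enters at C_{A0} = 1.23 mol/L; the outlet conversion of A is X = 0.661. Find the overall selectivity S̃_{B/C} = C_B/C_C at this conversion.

7.00

C_A = C_{A0}(1−X) = 0.4170 mol/L.
Both paths are first order in A, so the instantaneous fraction to B is constant: dC_B/d(−C_A) = k₁/(k₁+k₂) = 0.8750.
C_B = 0.8750·(C_{A0}−C_A) = 0.8750×0.8130 = 0.711 mol/L.
C_C = (C_{A0}−C_A)−C_B = 0.1016 mol/L; S̃_{B/C} = 0.7114/0.1016 = 7.00.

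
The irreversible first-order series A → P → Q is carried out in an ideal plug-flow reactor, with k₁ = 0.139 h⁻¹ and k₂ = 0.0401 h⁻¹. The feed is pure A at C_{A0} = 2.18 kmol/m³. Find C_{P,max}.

1.32 kmol/m³

At the optimum, C_{P,max}/C_{A0} = (k₁/k₂)^[k₂/(k₂−k₁)].
= (0.139/0.0401)^(0.0401/(0.0401−0.139)) = (3.466)^(-0.4055) = 0.6041.
C_{P,max} = 0.6041×2.18 = 1.32 kmol/m³.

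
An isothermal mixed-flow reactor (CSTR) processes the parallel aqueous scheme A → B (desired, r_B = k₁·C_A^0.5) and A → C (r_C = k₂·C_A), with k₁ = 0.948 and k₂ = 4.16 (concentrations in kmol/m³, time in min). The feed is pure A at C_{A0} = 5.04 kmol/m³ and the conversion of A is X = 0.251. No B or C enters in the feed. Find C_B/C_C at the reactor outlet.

Exit C_A = C_{A0}(1−X) = 5.04×0.749 = 3.775 kmol/m³.
A CSTR operates uniformly at the exit composition, giving r_B = 1.842 and r_C = 15.70 (each k·C_A^n at C_A = 3.775).
Overall selectivity = C_B/C_C = r_Bτ/(r_Cτ) = r_B/r_C = 0.117.

0.117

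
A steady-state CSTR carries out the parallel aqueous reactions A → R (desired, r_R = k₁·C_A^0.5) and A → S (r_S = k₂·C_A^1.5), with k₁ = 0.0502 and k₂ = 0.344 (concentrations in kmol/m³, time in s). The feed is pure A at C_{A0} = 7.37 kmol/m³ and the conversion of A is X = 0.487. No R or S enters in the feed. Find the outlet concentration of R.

0.133 kmol/m³

Exit C_A = C_{A0}(1−X) = 7.37×0.513 = 3.781 kmol/m³.
A CSTR operates uniformly at the exit composition, giving r_R = 0.09761 and r_S = 2.529 (each k·C_A^n at C_A = 3.781).
Fraction of consumed A going to R: r_R/(r_R+r_S) = 0.03716.
C_R = 0.03716·C_{A0}·X = 0.03716×7.37×0.487 = 0.133 kmol/m³.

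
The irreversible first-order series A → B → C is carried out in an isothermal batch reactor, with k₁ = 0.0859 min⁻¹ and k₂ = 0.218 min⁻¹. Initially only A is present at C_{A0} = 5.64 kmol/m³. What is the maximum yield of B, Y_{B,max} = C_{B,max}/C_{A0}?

0.215

Evaluating C_B at t_opt = ln(k₂/k₁)/(k₂−k₁) gives C_{B,max}/C_{A0} = (k₁/k₂)^[k₂/(k₂−k₁)].
= (0.0859/0.218)^(0.218/(0.218−0.0859)) = (0.3940)^(1.650) = 0.2150.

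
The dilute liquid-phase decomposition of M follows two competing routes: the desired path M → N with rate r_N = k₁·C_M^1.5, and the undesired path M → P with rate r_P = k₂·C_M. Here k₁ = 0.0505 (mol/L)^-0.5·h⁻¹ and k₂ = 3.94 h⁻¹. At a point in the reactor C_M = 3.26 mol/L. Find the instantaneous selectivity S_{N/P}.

S_{N/P} = r_N/r_P = (k₁·C_M^1.5)/(k₂·C_M) = (k₁/k₂)·C_M^0.5.
= (0.0505×3.260^1.5) / (3.94×3.260) = 0.2972/12.84 = 0.0231.
Since the desired path is higher order in M, keeping C_M high (PFR or concentrated feed) favours N.

0.0231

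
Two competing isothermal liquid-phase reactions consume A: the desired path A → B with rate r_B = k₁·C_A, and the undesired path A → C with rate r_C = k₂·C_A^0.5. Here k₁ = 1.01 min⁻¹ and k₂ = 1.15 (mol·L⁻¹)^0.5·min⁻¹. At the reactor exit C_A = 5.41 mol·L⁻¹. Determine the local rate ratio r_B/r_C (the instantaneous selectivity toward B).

S_{B/C} = r_B/r_C = (k₁·C_A)/(k₂·C_A^0.5) = (k₁/k₂)·C_A^0.5.
= (1.01×5.410) / (1.15×5.410^0.5) = 5.464/2.675 = 2.04.
Since the desired path is higher order in A, keeping C_A high (PFR or concentrated feed) favours B.

2.04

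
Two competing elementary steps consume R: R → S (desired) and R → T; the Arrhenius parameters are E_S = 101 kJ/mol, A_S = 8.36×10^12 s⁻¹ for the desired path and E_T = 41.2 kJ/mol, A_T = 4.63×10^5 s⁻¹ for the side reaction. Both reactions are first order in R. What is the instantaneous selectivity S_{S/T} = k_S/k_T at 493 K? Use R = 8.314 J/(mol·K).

8.33

With equal orders, S_{S/T} = k_S/k_T = (A_S/A_T)·exp[(E_T−E_S)/(RT)].
(E_T−E_S)/(RT) = (41.2−101)×10³/(8.314×493) = -59800/4099 = -14.59.
k_S/k_T = (8.36×10^12/4.63×10^5)·exp(-14.59) = 1.806×10^7 × 4.611×10^-7 = 8.33.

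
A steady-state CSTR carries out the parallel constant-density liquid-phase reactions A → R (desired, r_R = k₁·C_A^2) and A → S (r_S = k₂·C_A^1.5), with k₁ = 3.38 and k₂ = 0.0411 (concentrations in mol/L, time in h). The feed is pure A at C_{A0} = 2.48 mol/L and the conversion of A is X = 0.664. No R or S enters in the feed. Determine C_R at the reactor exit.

1.63 mol/L

Exit C_A = C_{A0}(1−X) = 2.48×0.336 = 0.8333 mol/L.
A CSTR operates uniformly at the exit composition, giving r_R = 2.347 and r_S = 0.03126 (each k·C_A^n at C_A = 0.8333).
Fraction of consumed A going to R: r_R/(r_R+r_S) = 0.9869.
C_R = 0.9869·C_{A0}·X = 0.9869×2.48×0.664 = 1.63 mol/L.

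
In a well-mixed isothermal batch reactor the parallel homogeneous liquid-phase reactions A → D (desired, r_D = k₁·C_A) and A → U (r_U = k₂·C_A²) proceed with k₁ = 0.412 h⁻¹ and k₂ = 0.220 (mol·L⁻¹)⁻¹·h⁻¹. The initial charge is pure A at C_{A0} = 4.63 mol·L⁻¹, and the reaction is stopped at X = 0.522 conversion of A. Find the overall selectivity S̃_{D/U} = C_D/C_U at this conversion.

0.563

C_A = C_{A0}(1−X) = 2.213 mol·L⁻¹.
Along a PFR/batch, dC_D/dC_A = −r_D/(r_D+r_U) = −k₁/(k₁+k₂·C_A).
Integrating from C_{A0} to C_A: C_D = (0.412/0.220)·ln[(0.412+0.220·4.63)/(0.412+0.220·2.21)] = 1.873·ln(1.431/0.8989) = 0.8702 mol·L⁻¹.
C_U = (C_{A0}−C_A)−C_D = 1.547 mol·L⁻¹; S̃_{D/U} = 0.8702/1.547 = 0.563.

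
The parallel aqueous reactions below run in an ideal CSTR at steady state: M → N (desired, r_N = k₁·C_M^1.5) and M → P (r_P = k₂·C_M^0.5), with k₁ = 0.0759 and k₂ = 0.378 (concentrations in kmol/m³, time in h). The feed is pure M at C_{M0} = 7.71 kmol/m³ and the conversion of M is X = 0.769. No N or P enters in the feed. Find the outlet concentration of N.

1.56 kmol/m³

Exit C_M = C_{M0}(1−X) = 7.71×0.231 = 1.781 kmol/m³.
In a CSTR the entire volume is at exit conditions, so r_N = 0.0759×1.781^1.5 = 0.1804 and r_P = 0.378×1.781^0.5 = 0.5045.
Fraction of consumed M going to N: r_N/(r_N+r_P) = 0.2634.
C_N = 0.2634·C_{M0}·X = 0.2634×7.71×0.769 = 1.56 kmol/m³.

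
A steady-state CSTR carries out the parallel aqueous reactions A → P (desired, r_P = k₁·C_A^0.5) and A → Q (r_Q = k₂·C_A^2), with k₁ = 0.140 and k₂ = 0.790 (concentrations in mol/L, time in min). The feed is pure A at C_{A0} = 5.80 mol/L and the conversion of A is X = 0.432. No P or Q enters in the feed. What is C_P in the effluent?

Exit C_A = C_{A0}(1−X) = 5.80×0.568 = 3.294 mol/L.
A CSTR operates uniformly at the exit composition, giving r_P = 0.2541 and r_Q = 8.574 (each k·C_A^n at C_A = 3.294).
Fraction of consumed A going to P: r_P/(r_P+r_Q) = 0.02878.
C_P = 0.02878·C_{A0}·X = 0.02878×5.80×0.432 = 0.0721 mol/L.

0.0721 mol/L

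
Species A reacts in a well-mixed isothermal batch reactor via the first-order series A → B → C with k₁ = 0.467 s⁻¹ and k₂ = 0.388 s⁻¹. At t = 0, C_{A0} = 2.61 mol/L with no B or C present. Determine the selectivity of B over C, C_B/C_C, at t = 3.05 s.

1.04

Solving the coupled first-order balances gives C_B(t) = [k₁/(k₂−k₁)]·C_{A0}·(e^(−k₁t) − e^(−k₂t)).
e^(−k₁t) = e^(−0.467×3.05) = e^(−1.424) = 0.2407; e^(−k₂t) = e^(−1.183) = 0.3062.
C_B = 0.467×2.61/(0.388−0.467) × (0.2407−0.3062) = (-15.43)×(-0.06557) = 1.012 mol/L.
C_A = C_{A0}e^(−k₁t) = 0.6281 mol/L, so C_C = C_{A0}−C_A−C_B = 0.9702 mol/L; C_B/C_C = 1.04.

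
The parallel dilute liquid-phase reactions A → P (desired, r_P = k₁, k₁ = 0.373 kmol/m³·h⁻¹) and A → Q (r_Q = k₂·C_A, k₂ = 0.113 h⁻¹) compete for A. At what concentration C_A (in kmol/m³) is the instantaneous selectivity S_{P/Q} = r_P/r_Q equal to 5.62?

S_{P/Q} = (k₁/k₂)·C_A⁻¹ ⇒ C_A = (S·k₂/k₁)^(-1).
= (5.62×0.113/0.373)^(-1) = (1.703)^(-1) = 0.587 kmol/m³.

0.587 kmol/m³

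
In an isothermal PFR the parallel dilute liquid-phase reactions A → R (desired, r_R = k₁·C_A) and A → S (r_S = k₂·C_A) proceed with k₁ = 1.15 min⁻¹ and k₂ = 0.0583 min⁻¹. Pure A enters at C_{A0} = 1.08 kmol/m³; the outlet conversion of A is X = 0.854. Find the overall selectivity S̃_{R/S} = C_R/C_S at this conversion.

19.7

C_A = C_{A0}(1−X) = 0.1577 kmol/m³.
Both paths are first order in A, so the instantaneous fraction to R is constant: dC_R/d(−C_A) = k₁/(k₁+k₂) = 0.9518.
C_R = 0.9518·(C_{A0}−C_A) = 0.9518×0.9223 = 0.878 kmol/m³.
C_S = (C_{A0}−C_A)−C_R = 0.04450 kmol/m³; S̃_{R/S} = 0.8778/0.04450 = 19.7.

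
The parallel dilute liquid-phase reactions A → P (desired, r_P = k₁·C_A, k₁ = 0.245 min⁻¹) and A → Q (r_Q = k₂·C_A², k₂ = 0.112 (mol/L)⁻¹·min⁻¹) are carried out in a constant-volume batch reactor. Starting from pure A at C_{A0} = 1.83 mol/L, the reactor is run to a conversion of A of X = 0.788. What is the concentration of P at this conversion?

0.973 mol/L

C_A = C_{A0}(1−X) = 0.3880 mol/L.
Along a PFR/batch, dC_P/dC_A = −r_P/(r_P+r_Q) = −k₁/(k₁+k₂·C_A).
Integrating from C_{A0} to C_A: C_P = (0.245/0.112)·ln[(0.245+0.112·1.83)/(0.245+0.112·0.388)] = 2.188·ln(0.4500/0.2885) = 0.9726 mol/L.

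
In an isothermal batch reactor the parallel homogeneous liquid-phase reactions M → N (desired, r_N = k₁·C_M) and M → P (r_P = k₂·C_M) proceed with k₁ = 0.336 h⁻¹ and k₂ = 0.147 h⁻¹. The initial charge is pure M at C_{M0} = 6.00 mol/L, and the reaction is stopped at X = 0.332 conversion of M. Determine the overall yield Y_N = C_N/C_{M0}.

C_M = C_{M0}(1−X) = 4.008 mol/L.
Both paths are first order in M, so the instantaneous fraction to N is constant: dC_N/d(−C_M) = k₁/(k₁+k₂) = 0.6957.
C_N = 0.6957·(C_{M0}−C_M) = 0.6957×1.992 = 1.39 mol/L.
Y_N = C_N/C_{M0} = 1.386/6.00 = 0.231.

0.231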